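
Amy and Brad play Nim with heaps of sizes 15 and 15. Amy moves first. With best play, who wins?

Compute the nim-sum pairwise:
15 ^ 15 = 0
The nim-sum is 0, so this is a P-position: the player to move is in a losing position under optimal play; Amy is about to move from it and so loses — Brad wins.

Brad wins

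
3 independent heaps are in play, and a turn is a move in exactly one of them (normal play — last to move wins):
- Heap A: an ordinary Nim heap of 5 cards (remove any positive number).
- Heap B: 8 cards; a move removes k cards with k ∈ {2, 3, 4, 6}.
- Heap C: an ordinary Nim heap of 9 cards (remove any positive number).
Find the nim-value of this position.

12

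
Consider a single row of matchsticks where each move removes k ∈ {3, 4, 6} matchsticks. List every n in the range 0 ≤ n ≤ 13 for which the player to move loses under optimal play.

Compute g(0), g(1), … for moves {3, 4, 6}:
g(0) = mex{} = 0
g(1) = mex{} = 0
g(2) = mex{} = 0
g(3) = mex{0} = 1
g(4) = mex{0} = 1
g(5) = mex{0} = 1
g(6) = mex{0,1} = 2
g(7) = mex{0,1} = 2
g(8) = mex{0,1} = 2
g(9) = mex{1,2} = 0
g(10) = mex{1,2} = 0
g(11) = mex{1,2} = 0
g(12) = mex{0,2} = 1
g(13) = mex{0,2} = 1
The P-positions (g = 0) in 0..13 are 0, 1, 2, 9, 10, 11.

0, 1, 2, 9, 10, 11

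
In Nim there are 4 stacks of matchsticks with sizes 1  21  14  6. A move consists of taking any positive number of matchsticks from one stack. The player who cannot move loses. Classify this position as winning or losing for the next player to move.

Write each in binary and XOR column by column:
  00001  (1)
  10101  (21)
  01110  (14)
  00110  (6)
  -----
  11100  (28)
The nim-sum is 28 ≠ 0, so this is an N-position: the player to move can win.

Winning position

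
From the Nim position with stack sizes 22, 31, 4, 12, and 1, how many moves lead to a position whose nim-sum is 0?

Nim-sum: 22 XOR 31 XOR 4 XOR 12 XOR 1 = 0.
The nim-sum is already 0, so every move leaves a nonzero nim-sum — there are no winning moves.

0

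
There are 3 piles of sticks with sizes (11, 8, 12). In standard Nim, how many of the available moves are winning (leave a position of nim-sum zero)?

Write each in binary and XOR column by column:
  1011  (11)
  1000  (8)
  1100  (12)
  ----
  1111  (15)
The overall nim-sum is X = 15. A pile of size p has a winning move iff p XOR X < p (reduce it to p XOR X).
  11: 11 XOR 15 = 4 < 11 — winning move (to 4).
  8: 8 XOR 15 = 7 < 8 — winning move (to 7).
  12: 12 XOR 15 = 3 < 12 — winning move (to 3).
That gives 3 winning moves.

3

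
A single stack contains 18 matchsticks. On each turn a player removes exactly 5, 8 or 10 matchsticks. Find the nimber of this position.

0

Build the Grundy sequence with g(k) = mex{g(k−s) : s ∈ {5, 8, 10}, s ≤ k}:
k:     0  1  2  3  4  5  6  7  8  9 10 11 12 13 14 15 16 17 18
g(k):  0  0  0  0  0  1  1  1  1  1  2  2  2  2  2  0  0  0  0
So g(18) = 0.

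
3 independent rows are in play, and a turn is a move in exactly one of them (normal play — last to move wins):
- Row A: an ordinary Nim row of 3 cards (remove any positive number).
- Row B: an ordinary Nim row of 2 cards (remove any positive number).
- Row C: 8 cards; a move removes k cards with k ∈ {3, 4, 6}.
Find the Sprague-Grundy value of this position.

3

Row A is a plain Nim row of size 3, so its Grundy value is 3.
Row B is a plain Nim row of size 2, so its Grundy value is 2.
Grundy values for row C (subtraction set {3, 4, 6}):
k:     0  1  2  3  4  5  6  7  8
g(k):  0  0  0  1  1  1  2  2  2
So g(8) = 2.
By the Sprague-Grundy theorem, the Grundy value of a sum of independent games is the XOR of the component values.
Combined value = 3 ⊕ 2 ⊕ 2 = 3.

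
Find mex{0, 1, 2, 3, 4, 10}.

The values 0, 1, 2, 3, 4 are all present; 5 is the first non-negative integer missing from the set.

5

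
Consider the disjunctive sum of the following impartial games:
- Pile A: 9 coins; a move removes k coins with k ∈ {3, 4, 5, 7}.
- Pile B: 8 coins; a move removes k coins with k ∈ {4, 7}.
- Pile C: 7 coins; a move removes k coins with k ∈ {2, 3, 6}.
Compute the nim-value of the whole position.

0

Grundy values for pile A (subtraction set {3, 4, 5, 7}):
g(0) = mex{} = 0
g(1) = mex{} = 0
g(2) = mex{} = 0
g(3) = mex{0} = 1
g(4) = mex{0} = 1
g(5) = mex{0} = 1
g(6) = mex{0,1} = 2
g(7) = mex{0,1} = 2
g(8) = mex{0,1} = 2
g(9) = mex{0,1,2} = 3
So g(9) = 3.
For pile B, compute g(0), g(1), … with moves {4, 7}:
k:     0  1  2  3  4  5  6  7  8
g(k):  0  0  0  0  1  1  1  1  2
So g(8) = 2.
For pile C, compute g(0), g(1), … with moves {2, 3, 6}:
k:     0  1  2  3  4  5  6  7
g(k):  0  0  1  1  2  0  3  1
So g(7) = 1.
By the Sprague-Grundy theorem, the Grundy value of a sum of independent games is the XOR of the component values.
Combined value = 3 XOR 2 XOR 1 = 0.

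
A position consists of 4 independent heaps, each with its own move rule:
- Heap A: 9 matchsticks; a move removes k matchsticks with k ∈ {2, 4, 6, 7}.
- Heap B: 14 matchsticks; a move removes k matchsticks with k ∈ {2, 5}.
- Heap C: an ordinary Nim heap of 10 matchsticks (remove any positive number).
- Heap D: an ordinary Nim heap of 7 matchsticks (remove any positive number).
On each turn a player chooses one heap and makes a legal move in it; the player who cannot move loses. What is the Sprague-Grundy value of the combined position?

13

For heap A, compute g(0), g(1), … with moves {2, 4, 6, 7}:
g(0) = mex{} = 0
g(1) = mex{} = 0
g(2) = mex{0} = 1
g(3) = mex{0} = 1
g(4) = mex{0,1} = 2
g(5) = mex{0,1} = 2
g(6) = mex{0,1,2} = 3
g(7) = mex{0,1,2} = 3
g(8) = mex{0,1,2,3} = 4
g(9) = mex{1,2,3} = 0
So g(9) = 0.
Grundy values for heap B (subtraction set {2, 5}):
g(0) = mex{} = 0
g(1) = mex{} = 0
g(2) = mex{0} = 1
g(3) = mex{0} = 1
g(4) = mex{1} = 0
g(5) = mex{0,1} = 2
g(6) = mex{0} = 1
g(7) = mex{1,2} = 0
g(8) = mex{1} = 0
g(9) = mex{0} = 1
g(10) = mex{0,2} = 1
g(11) = mex{1} = 0
g(12) = mex{0,1} = 2
g(13) = mex{0} = 1
g(14) = mex{1,2} = 0
So g(14) = 0.
Heap C is a plain Nim heap of size 10, so its Grundy value is 10.
Heap D is a plain Nim heap of size 7, so its Grundy value is 7.
The value of a disjunctive sum is the nim-sum of the parts.
Combined value = 0 XOR 0 XOR 10 XOR 7 = 13.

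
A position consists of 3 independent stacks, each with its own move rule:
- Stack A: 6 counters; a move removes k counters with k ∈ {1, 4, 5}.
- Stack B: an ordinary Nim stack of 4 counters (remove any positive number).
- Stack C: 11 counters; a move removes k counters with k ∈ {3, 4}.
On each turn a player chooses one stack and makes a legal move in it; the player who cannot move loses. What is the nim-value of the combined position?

7

Build the Grundy sequence for stack A with g(k) = mex{g(k−s) : s ∈ {1, 4, 5}, s ≤ k}:
g(0) = mex{} = 0
g(1) = mex{0} = 1
g(2) = mex{1} = 0
g(3) = mex{0} = 1
g(4) = mex{0,1} = 2
g(5) = mex{0,1,2} = 3
g(6) = mex{0,1,3} = 2
So g(6) = 2.
Stack B is a plain Nim stack of size 4, so its Grundy value is 4.
Grundy values for stack C (subtraction set {3, 4}):
k:     0  1  2  3  4  5  6  7  8  9 10 11
g(k):  0  0  0  1  1  1  2  0  0  0  1  1
So g(11) = 1.
The value of a disjunctive sum is the nim-sum of the parts.
Combined value = 2 XOR 4 XOR 1 = 7.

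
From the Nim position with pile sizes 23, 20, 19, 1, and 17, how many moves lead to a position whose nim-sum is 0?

Nim-sum: 23 ⊕ 20 ⊕ 19 ⊕ 1 ⊕ 17 = 0.
The nim-sum is already 0, so every move leaves a nonzero nim-sum — there are no winning moves.

0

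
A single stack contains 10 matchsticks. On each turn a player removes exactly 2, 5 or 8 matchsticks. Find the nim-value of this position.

0

Build the Grundy sequence with g(k) = mex{g(k−s) : s ∈ {2, 5, 8}, s ≤ k}:
k:     0  1  2  3  4  5  6  7  8  9 10
g(k):  0  0  1  1  0  2  1  0  2  1  0
So g(10) = 0.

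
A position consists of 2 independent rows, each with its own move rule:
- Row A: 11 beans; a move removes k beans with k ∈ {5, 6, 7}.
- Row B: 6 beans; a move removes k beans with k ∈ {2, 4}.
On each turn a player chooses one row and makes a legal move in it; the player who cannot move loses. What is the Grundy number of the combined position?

For row A, compute g(0), g(1), … with moves {5, 6, 7}:
k:     0  1  2  3  4  5  6  7  8  9 10 11
g(k):  0  0  0  0  0  1  1  1  1  1  2  2
So g(11) = 2.
Grundy values for row B (subtraction set {2, 4}):
g(0) = mex{} = 0
g(1) = mex{} = 0
g(2) = mex{0} = 1
g(3) = mex{0} = 1
g(4) = mex{0,1} = 2
g(5) = mex{0,1} = 2
g(6) = mex{1,2} = 0
So g(6) = 0.
The value of a disjunctive sum is the nim-sum of the parts.
Combined value = 2 ⊕ 0 = 2.

2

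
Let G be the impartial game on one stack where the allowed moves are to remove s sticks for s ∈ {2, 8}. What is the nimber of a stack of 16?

1

Compute g(0), g(1), … for moves {2, 8}:
k:     0  1  2  3  4  5  6  7  8  9 10 11 12 13 14 15 16
g(k):  0  0  1  1  0  0  1  1  2  2  0  0  1  1  0  0  1
So g(16) = 1.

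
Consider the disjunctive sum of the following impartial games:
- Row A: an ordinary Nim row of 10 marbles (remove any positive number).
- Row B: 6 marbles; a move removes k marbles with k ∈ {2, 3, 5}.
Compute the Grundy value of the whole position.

9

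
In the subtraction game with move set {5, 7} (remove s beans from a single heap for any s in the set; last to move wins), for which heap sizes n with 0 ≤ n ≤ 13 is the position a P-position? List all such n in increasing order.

Grundy values for subtraction set {5, 7}:
k:     0  1  2  3  4  5  6  7  8  9 10 11 12 13
g(k):  0  0  0  0  0  1  1  1  1  1  2  2  0  0
The P-positions (g = 0) in 0..13 are 0, 1, 2, 3, 4, 12, 13.

0, 1, 2, 3, 4, 12, 13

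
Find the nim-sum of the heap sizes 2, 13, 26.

21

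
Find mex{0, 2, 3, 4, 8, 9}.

1

0 is in the set but 1 is not, so the mex is 1.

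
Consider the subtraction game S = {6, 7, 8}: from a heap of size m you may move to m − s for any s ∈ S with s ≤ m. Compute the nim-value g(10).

1

Grundy values for subtraction set {6, 7, 8}:
g(0) = mex{} = 0
g(1) = mex{} = 0
g(2) = mex{} = 0
g(3) = mex{} = 0
g(4) = mex{} = 0
g(5) = mex{} = 0
g(6) = mex{0} = 1
g(7) = mex{0} = 1
g(8) = mex{0} = 1
g(9) = mex{0} = 1
g(10) = mex{0} = 1
So g(10) = 1.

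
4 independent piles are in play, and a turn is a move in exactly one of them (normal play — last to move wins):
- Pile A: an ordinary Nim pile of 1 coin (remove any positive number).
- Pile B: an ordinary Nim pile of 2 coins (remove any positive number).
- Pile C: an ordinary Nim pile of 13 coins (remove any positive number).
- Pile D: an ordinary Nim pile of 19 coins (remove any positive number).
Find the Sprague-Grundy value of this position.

29

Pile A is a plain Nim pile of size 1, so its Grundy value is 1.
Pile B is a plain Nim pile of size 2, so its Grundy value is 2.
Pile C is a plain Nim pile of size 13, so its Grundy value is 13.
Pile D is a plain Nim pile of size 19, so its Grundy value is 19.
The value of a disjunctive sum is the nim-sum of the parts.
Combined value = 1 ⊕ 2 ⊕ 13 ⊕ 19 = 29.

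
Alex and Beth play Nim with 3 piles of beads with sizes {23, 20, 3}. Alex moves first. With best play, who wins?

Beth wins

Bitwise XOR of the heap sizes:
  10111  (23)
  10100  (20)
  00011  (3)
  -----
  00000  (0)
The nim-sum is 0, so this is a P-position: the player to move is in a losing position under optimal play; Alex is about to move from it and so loses — Beth wins.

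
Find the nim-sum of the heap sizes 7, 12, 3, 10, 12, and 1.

15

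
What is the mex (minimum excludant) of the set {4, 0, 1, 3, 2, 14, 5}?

6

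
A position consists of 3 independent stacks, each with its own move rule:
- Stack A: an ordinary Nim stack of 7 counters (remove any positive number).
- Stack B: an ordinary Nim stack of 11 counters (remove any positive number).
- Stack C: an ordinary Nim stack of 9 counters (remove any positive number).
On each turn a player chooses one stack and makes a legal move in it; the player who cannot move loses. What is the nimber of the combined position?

5

Stack A is a plain Nim stack of size 7, so its Grundy value is 7.
Stack B is a plain Nim stack of size 11, so its Grundy value is 11.
Stack C is a plain Nim stack of size 9, so its Grundy value is 9.
By the Sprague-Grundy theorem, the Grundy value of a sum of independent games is the XOR of the component values.
Combined value = 7 XOR 11 XOR 9 = 5.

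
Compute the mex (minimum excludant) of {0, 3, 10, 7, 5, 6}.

1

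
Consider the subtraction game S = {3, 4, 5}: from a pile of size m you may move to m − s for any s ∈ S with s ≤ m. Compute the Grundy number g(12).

1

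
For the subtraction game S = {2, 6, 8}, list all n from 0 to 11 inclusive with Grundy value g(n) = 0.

0, 1, 4, 5

Grundy values for subtraction set {2, 6, 8}:
g(0) = mex{} = 0
g(1) = mex{} = 0
g(2) = mex{0} = 1
g(3) = mex{0} = 1
g(4) = mex{1} = 0
g(5) = mex{1} = 0
g(6) = mex{0} = 1
g(7) = mex{0} = 1
g(8) = mex{0,1} = 2
g(9) = mex{0,1} = 2
g(10) = mex{0,1,2} = 3
g(11) = mex{0,1,2} = 3
The P-positions (g = 0) in 0..11 are 0, 1, 4, 5.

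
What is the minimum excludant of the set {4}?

0

0 is not in the set, so the mex is 0.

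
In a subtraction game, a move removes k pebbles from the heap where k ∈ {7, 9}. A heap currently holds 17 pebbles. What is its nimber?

0

Compute g(0), g(1), … for moves {7, 9}:
k:     0  1  2  3  4  5  6  7  8  9 10 11 12 13 14 15 16 17
g(k):  0  0  0  0  0  0  0  1  1  1  1  1  1  1  2  2  0  0
So g(17) = 0.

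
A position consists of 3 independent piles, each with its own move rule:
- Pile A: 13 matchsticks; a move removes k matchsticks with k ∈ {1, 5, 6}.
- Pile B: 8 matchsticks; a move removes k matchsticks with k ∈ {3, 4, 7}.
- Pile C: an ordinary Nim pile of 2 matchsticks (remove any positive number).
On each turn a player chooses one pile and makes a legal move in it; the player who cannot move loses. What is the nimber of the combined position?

Build the Grundy sequence for pile A with g(k) = mex{g(k−s) : s ∈ {1, 5, 6}, s ≤ k}:
k:     0  1  2  3  4  5  6  7  8  9 10 11 12 13
g(k):  0  1  0  1  0  1  2  3  2  3  2  0  1  0
So g(13) = 0.
Grundy values for pile B (subtraction set {3, 4, 7}):
k:     0  1  2  3  4  5  6  7  8
g(k):  0  0  0  1  1  1  2  2  2
So g(8) = 2.
Pile C is a plain Nim pile of size 2, so its Grundy value is 2.
By the Sprague-Grundy theorem, the Grundy value of a sum of independent games is the XOR of the component values.
Combined value = 0 XOR 2 XOR 2 = 0.

0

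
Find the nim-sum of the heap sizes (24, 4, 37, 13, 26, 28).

In binary:
  011000  (24)
  000100  (4)
  100101  (37)
  001101  (13)
  011010  (26)
  011100  (28)
  ------
  110010  (50)

50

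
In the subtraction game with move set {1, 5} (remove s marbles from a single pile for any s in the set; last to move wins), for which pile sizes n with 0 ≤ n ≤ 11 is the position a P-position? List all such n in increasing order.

0, 2, 4, 6, 8, 10

Compute g(0), g(1), … for moves {1, 5}:
k:     0  1  2  3  4  5  6  7  8  9 10 11
g(k):  0  1  0  1  0  1  0  1  0  1  0  1
The P-positions (g = 0) in 0..11 are 0, 2, 4, 6, 8, 10.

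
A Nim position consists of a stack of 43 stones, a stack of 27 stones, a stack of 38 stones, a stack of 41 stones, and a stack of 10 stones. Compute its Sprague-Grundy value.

Bitwise XOR of the heap sizes:
  101011  (43)
  011011  (27)
  100110  (38)
  101001  (41)
  001010  (10)
  ------
  110101  (53)

53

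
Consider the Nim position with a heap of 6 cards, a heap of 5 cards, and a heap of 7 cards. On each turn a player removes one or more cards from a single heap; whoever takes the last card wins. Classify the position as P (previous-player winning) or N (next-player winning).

Write each in binary and XOR column by column:
  110  (6)
  101  (5)
  111  (7)
  ---
  100  (4)
The nim-sum is 4 ≠ 0, so this is an N-position: the player to move can win.

N-position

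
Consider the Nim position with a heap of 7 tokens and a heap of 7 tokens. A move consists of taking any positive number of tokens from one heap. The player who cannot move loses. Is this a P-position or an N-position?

Nim-sum: 7 ⊕ 7 = 0.
The nim-sum is 0, so this is a P-position: the player to move is in a losing position under optimal play.

P-position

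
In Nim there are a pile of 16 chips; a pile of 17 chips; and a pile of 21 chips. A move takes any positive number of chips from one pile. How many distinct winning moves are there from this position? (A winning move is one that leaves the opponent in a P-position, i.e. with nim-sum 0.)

3

Compute the nim-sum pairwise:
16 XOR 17 = 1
1 XOR 21 = 20
The overall nim-sum is X = 20. A pile of size p has a winning move iff p XOR X < p (reduce it to p XOR X).
  16: 16 XOR 20 = 4 < 16 — winning move (to 4).
  17: 17 XOR 20 = 5 < 17 — winning move (to 5).
  21: 21 XOR 20 = 1 < 21 — winning move (to 1).
That gives 3 winning moves.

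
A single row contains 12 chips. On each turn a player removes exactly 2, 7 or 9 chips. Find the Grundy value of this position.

2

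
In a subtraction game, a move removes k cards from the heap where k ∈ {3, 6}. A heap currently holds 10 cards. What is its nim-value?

Build the Grundy sequence with g(k) = mex{g(k−s) : s ∈ {3, 6}, s ≤ k}:
g(0) = mex{} = 0
g(1) = mex{} = 0
g(2) = mex{} = 0
g(3) = mex{0} = 1
g(4) = mex{0} = 1
g(5) = mex{0} = 1
g(6) = mex{0,1} = 2
g(7) = mex{0,1} = 2
g(8) = mex{0,1} = 2
g(9) = mex{1,2} = 0
g(10) = mex{1,2} = 0
So g(10) = 0.

0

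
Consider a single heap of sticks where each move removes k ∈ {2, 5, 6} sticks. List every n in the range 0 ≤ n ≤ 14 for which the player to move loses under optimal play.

Grundy values for subtraction set {2, 5, 6}:
k:     0  1  2  3  4  5  6  7  8  9 10 11 12 13 14
g(k):  0  0  1  1  0  2  1  3  0  2  1  0  0  1  1
The P-positions (g = 0) in 0..14 are 0, 1, 4, 8, 11, 12.

0, 1, 4, 8, 11, 12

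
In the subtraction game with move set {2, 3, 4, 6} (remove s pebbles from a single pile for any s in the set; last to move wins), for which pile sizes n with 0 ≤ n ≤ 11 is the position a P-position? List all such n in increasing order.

Compute g(0), g(1), … for moves {2, 3, 4, 6}:
k:     0  1  2  3  4  5  6  7  8  9 10 11
g(k):  0  0  1  1  2  2  3  3  0  0  1  1
The P-positions (g = 0) in 0..11 are 0, 1, 8, 9.

0, 1, 8, 9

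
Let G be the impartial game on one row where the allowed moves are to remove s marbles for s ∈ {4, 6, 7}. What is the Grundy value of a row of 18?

Compute g(0), g(1), … for moves {4, 6, 7}:
k:     0  1  2  3  4  5  6  7  8  9 10 11 12 13 14 15 16 17 18
g(k):  0  0  0  0  1  1  1  1  2  2  2  0  0  0  0  1  1  1  1
So g(18) = 1.

1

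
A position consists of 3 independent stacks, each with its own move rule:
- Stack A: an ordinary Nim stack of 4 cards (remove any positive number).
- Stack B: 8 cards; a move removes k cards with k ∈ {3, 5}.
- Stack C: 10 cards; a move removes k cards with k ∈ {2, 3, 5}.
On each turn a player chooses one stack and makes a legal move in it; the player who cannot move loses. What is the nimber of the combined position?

Stack A is a plain Nim stack of size 4, so its Grundy value is 4.
Grundy values for stack B (subtraction set {3, 5}):
g(0) = mex{} = 0
g(1) = mex{} = 0
g(2) = mex{} = 0
g(3) = mex{0} = 1
g(4) = mex{0} = 1
g(5) = mex{0} = 1
g(6) = mex{0,1} = 2
g(7) = mex{0,1} = 2
g(8) = mex{1} = 0
So g(8) = 0.
Build the Grundy sequence for stack C with g(k) = mex{g(k−s) : s ∈ {2, 3, 5}, s ≤ k}:
k:     0  1  2  3  4  5  6  7  8  9 10
g(k):  0  0  1  1  2  2  3  0  0  1  1
So g(10) = 1.
The value of a disjunctive sum is the nim-sum of the parts.
Combined value = 4 XOR 0 XOR 1 = 5.

5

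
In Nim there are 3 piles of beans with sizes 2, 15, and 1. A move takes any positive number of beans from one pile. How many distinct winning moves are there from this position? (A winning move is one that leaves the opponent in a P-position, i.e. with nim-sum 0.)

1

Compute the nim-sum pairwise:
2 ^ 15 = 13
13 ^ 1 = 12
The overall nim-sum is X = 12. A pile of size p has a winning move iff p XOR X < p (reduce it to p XOR X).
  2: 2 XOR 12 = 14 ≥ 2 — no move.
  15: 15 XOR 12 = 3 < 15 — winning move (to 3).
  1: 1 XOR 12 = 13 ≥ 1 — no move.
That gives 1 winning move.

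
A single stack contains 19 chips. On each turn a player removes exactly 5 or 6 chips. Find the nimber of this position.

1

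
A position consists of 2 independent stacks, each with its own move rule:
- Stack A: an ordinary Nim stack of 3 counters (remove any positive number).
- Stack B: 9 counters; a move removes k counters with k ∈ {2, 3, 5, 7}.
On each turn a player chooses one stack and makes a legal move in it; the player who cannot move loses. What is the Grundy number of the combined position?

3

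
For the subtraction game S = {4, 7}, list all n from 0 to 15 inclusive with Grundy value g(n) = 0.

0, 1, 2, 3, 11, 12, 13, 14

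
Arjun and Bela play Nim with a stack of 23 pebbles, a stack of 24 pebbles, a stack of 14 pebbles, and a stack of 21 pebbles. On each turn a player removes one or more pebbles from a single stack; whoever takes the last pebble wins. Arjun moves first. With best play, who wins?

Compute the nim-sum pairwise:
23 ⊕ 24 = 15
15 ⊕ 14 = 1
1 ⊕ 21 = 20
The nim-sum is 20 ≠ 0, so this is an N-position: the player to move can win; Arjun has a winning move.

Arjun wins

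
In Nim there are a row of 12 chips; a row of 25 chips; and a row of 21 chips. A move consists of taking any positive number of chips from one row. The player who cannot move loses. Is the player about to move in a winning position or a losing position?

Compute the nim-sum pairwise:
12 ^ 25 = 21
21 ^ 21 = 0
The nim-sum is 0, so this is a P-position: the player to move is in a losing position under optimal play.

Losing position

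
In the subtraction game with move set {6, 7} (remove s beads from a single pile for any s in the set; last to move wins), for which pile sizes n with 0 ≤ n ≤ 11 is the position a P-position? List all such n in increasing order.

0, 1, 2, 3, 4, 5

Build the Grundy sequence with g(k) = mex{g(k−s) : s ∈ {6, 7}, s ≤ k}:
k:     0  1  2  3  4  5  6  7  8  9 10 11
g(k):  0  0  0  0  0  0  1  1  1  1  1  1
The P-positions (g = 0) in 0..11 are 0, 1, 2, 3, 4, 5.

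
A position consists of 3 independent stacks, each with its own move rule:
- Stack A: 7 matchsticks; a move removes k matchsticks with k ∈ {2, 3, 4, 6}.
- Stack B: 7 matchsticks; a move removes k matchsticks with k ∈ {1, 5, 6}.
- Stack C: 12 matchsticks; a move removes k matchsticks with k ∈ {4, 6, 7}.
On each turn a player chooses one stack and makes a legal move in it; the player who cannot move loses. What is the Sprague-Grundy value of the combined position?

0

Build the Grundy sequence for stack A with g(k) = mex{g(k−s) : s ∈ {2, 3, 4, 6}, s ≤ k}:
g(0) = mex{} = 0
g(1) = mex{} = 0
g(2) = mex{0} = 1
g(3) = mex{0} = 1
g(4) = mex{0,1} = 2
g(5) = mex{0,1} = 2
g(6) = mex{0,1,2} = 3
g(7) = mex{0,1,2} = 3
So g(7) = 3.
Grundy values for stack B (subtraction set {1, 5, 6}):
k:     0  1  2  3  4  5  6  7
g(k):  0  1  0  1  0  1  2  3
So g(7) = 3.
For stack C, compute g(0), g(1), … with moves {4, 6, 7}:
g(0) = mex{} = 0
g(1) = mex{} = 0
g(2) = mex{} = 0
g(3) = mex{} = 0
g(4) = mex{0} = 1
g(5) = mex{0} = 1
g(6) = mex{0} = 1
g(7) = mex{0} = 1
g(8) = mex{0,1} = 2
g(9) = mex{0,1} = 2
g(10) = mex{0,1} = 2
g(11) = mex{1} = 0
g(12) = mex{1,2} = 0
So g(12) = 0.
The value of a disjunctive sum is the nim-sum of the parts.
Combined value = 3 ⊕ 3 ⊕ 0 = 0.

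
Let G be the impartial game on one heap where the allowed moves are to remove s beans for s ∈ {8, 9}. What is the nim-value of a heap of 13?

1

Compute g(0), g(1), … for moves {8, 9}:
g(0) = mex{} = 0
g(1) = mex{} = 0
g(2) = mex{} = 0
g(3) = mex{} = 0
g(4) = mex{} = 0
g(5) = mex{} = 0
g(6) = mex{} = 0
g(7) = mex{} = 0
g(8) = mex{0} = 1
g(9) = mex{0} = 1
g(10) = mex{0} = 1
g(11) = mex{0} = 1
g(12) = mex{0} = 1
g(13) = mex{0} = 1
So g(13) = 1.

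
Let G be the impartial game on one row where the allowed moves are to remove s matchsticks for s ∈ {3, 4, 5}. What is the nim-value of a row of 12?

1

Grundy values for subtraction set {3, 4, 5}:
g(0) = mex{} = 0
g(1) = mex{} = 0
g(2) = mex{} = 0
g(3) = mex{0} = 1
g(4) = mex{0} = 1
g(5) = mex{0} = 1
g(6) = mex{0,1} = 2
g(7) = mex{0,1} = 2
g(8) = mex{1} = 0
g(9) = mex{1,2} = 0
g(10) = mex{1,2} = 0
g(11) = mex{0,2} = 1
g(12) = mex{0,2} = 1
So g(12) = 1.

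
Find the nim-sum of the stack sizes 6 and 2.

4

Compute the nim-sum pairwise:
6 ^ 2 = 4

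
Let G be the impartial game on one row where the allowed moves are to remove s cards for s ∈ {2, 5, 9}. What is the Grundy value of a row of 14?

Grundy values for subtraction set {2, 5, 9}:
k:     0  1  2  3  4  5  6  7  8  9 10 11 12 13 14
g(k):  0  0  1  1  0  2  1  0  0  1  1  0  2  1  0
So g(14) = 0.

0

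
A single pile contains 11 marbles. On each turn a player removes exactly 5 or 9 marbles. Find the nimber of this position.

Build the Grundy sequence with g(k) = mex{g(k−s) : s ∈ {5, 9}, s ≤ k}:
g(0) = mex{} = 0
g(1) = mex{} = 0
g(2) = mex{} = 0
g(3) = mex{} = 0
g(4) = mex{} = 0
g(5) = mex{0} = 1
g(6) = mex{0} = 1
g(7) = mex{0} = 1
g(8) = mex{0} = 1
g(9) = mex{0} = 1
g(10) = mex{0,1} = 2
g(11) = mex{0,1} = 2
So g(11) = 2.

2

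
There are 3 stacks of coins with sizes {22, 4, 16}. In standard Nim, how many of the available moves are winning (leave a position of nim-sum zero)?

1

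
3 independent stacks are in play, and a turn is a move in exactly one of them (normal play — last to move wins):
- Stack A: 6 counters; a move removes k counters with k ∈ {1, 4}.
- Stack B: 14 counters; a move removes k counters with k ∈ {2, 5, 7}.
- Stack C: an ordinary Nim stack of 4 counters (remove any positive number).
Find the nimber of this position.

For stack A, compute g(0), g(1), … with moves {1, 4}:
k:     0  1  2  3  4  5  6
g(k):  0  1  0  1  2  0  1
So g(6) = 1.
For stack B, compute g(0), g(1), … with moves {2, 5, 7}:
g(0) = mex{} = 0
g(1) = mex{} = 0
g(2) = mex{0} = 1
g(3) = mex{0} = 1
g(4) = mex{1} = 0
g(5) = mex{0,1} = 2
g(6) = mex{0} = 1
g(7) = mex{0,1,2} = 3
g(8) = mex{0,1} = 2
g(9) = mex{0,1,3} = 2
g(10) = mex{1,2} = 0
g(11) = mex{0,1,2} = 3
g(12) = mex{0,2,3} = 1
g(13) = mex{1,2,3} = 0
g(14) = mex{1,2,3} = 0
So g(14) = 0.
Stack C is a plain Nim stack of size 4, so its Grundy value is 4.
The value of a disjunctive sum is the nim-sum of the parts.
Combined value = 1 ⊕ 0 ⊕ 4 = 5.

5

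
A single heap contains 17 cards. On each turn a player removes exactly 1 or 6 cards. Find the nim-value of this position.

1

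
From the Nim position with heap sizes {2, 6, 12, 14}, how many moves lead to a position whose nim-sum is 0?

Nim-sum: 2 ⊕ 6 ⊕ 12 ⊕ 14 = 6.
The overall nim-sum is X = 6. A heap of size p has a winning move iff p XOR X < p (reduce it to p XOR X).
  2: 2 XOR 6 = 4 ≥ 2 — no move.
  6: 6 XOR 6 = 0 < 6 — winning move (to 0).
  12: 12 XOR 6 = 10 < 12 — winning move (to 10).
  14: 14 XOR 6 = 8 < 14 — winning move (to 8).
That gives 3 winning moves.

3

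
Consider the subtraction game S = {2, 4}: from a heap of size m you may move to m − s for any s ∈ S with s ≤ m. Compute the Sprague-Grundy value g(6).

0

Grundy values for subtraction set {2, 4}:
g(0) = mex{} = 0
g(1) = mex{} = 0
g(2) = mex{0} = 1
g(3) = mex{0} = 1
g(4) = mex{0,1} = 2
g(5) = mex{0,1} = 2
g(6) = mex{1,2} = 0
So g(6) = 0.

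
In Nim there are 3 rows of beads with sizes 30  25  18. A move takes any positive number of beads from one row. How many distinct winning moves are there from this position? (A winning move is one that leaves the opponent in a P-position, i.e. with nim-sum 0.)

Bitwise XOR of the heap sizes:
  11110  (30)
  11001  (25)
  10010  (18)
  -----
  10101  (21)
The overall nim-sum is X = 21. A row of size p has a winning move iff p XOR X < p (reduce it to p XOR X).
  30: 30 XOR 21 = 11 < 30 — winning move (to 11).
  25: 25 XOR 21 = 12 < 25 — winning move (to 12).
  18: 18 XOR 21 = 7 < 18 — winning move (to 7).
That gives 3 winning moves.

3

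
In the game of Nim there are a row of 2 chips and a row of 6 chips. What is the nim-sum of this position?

4

Nim-sum: 2 XOR 6 = 4.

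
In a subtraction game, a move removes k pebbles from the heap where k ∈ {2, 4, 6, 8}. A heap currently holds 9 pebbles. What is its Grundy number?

Build the Grundy sequence with g(k) = mex{g(k−s) : s ∈ {2, 4, 6, 8}, s ≤ k}:
g(0) = mex{} = 0
g(1) = mex{} = 0
g(2) = mex{0} = 1
g(3) = mex{0} = 1
g(4) = mex{0,1} = 2
g(5) = mex{0,1} = 2
g(6) = mex{0,1,2} = 3
g(7) = mex{0,1,2} = 3
g(8) = mex{0,1,2,3} = 4
g(9) = mex{0,1,2,3} = 4
So g(9) = 4.

4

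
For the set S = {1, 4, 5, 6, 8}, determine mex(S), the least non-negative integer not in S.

0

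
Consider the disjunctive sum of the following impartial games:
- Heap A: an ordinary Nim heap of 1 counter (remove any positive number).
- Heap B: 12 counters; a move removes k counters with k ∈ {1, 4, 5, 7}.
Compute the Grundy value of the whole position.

Heap A is a plain Nim heap of size 1, so its Grundy value is 1.
For heap B, compute g(0), g(1), … with moves {1, 4, 5, 7}:
k:     0  1  2  3  4  5  6  7  8  9 10 11 12
g(k):  0  1  0  1  2  3  2  3  0  1  0  1  2
So g(12) = 2.
The value of a disjunctive sum is the nim-sum of the parts.
Combined value = 1 XOR 2 = 3.

3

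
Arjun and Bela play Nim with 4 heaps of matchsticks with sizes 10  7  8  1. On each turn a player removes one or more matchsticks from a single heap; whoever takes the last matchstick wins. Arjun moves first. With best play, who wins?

In binary:
  1010  (10)
  0111  (7)
  1000  (8)
  0001  (1)
  ----
  0100  (4)
The nim-sum is 4 ≠ 0, so this is an N-position: the player to move can win; Arjun has a winning move.

Arjun wins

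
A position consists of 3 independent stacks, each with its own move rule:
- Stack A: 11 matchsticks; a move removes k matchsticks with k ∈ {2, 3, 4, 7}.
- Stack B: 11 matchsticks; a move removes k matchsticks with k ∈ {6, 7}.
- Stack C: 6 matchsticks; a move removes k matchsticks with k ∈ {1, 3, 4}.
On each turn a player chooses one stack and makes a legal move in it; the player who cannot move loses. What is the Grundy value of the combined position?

3

Grundy values for stack A (subtraction set {2, 3, 4, 7}):
k:     0  1  2  3  4  5  6  7  8  9 10 11
g(k):  0  0  1  1  2  2  0  3  1  4  2  0
So g(11) = 0.
Grundy values for stack B (subtraction set {6, 7}):
g(0) = mex{} = 0
g(1) = mex{} = 0
g(2) = mex{} = 0
g(3) = mex{} = 0
g(4) = mex{} = 0
g(5) = mex{} = 0
g(6) = mex{0} = 1
g(7) = mex{0} = 1
g(8) = mex{0} = 1
g(9) = mex{0} = 1
g(10) = mex{0} = 1
g(11) = mex{0} = 1
So g(11) = 1.
Build the Grundy sequence for stack C with g(k) = mex{g(k−s) : s ∈ {1, 3, 4}, s ≤ k}:
g(0) = mex{} = 0
g(1) = mex{0} = 1
g(2) = mex{1} = 0
g(3) = mex{0} = 1
g(4) = mex{0,1} = 2
g(5) = mex{0,1,2} = 3
g(6) = mex{0,1,3} = 2
So g(6) = 2.
By the Sprague-Grundy theorem, the Grundy value of a sum of independent games is the XOR of the component values.
Combined value = 0 ⊕ 1 ⊕ 2 = 3.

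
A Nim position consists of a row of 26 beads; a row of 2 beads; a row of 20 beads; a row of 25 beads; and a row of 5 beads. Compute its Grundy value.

Compute the nim-sum pairwise:
26 ⊕ 2 = 24
24 ⊕ 20 = 12
12 ⊕ 25 = 21
21 ⊕ 5 = 16

16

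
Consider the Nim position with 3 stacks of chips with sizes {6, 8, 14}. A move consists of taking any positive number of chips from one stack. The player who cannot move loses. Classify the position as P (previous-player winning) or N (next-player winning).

P-position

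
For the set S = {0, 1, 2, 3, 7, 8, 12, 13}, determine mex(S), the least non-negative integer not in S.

4

The values 0, 1, 2, 3 are all present; 4 is the first non-negative integer missing from the set.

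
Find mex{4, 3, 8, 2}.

0 is not in the set, so the mex is 0.

0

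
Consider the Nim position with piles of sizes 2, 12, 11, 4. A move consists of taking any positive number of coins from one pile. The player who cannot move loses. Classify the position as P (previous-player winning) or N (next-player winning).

Compute the nim-sum pairwise:
2 ⊕ 12 = 14
14 ⊕ 11 = 5
5 ⊕ 4 = 1
The nim-sum is 1 ≠ 0, so this is an N-position: the player to move can win.

N-position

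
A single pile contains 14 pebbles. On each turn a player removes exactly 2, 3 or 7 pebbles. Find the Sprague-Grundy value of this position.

Compute g(0), g(1), … for moves {2, 3, 7}:
k:     0  1  2  3  4  5  6  7  8  9 10 11 12 13 14
g(k):  0  0  1  1  2  0  0  1  1  2  0  0  1  1  2
So g(14) = 2.

2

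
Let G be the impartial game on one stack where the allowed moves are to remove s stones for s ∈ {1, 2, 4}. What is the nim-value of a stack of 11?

2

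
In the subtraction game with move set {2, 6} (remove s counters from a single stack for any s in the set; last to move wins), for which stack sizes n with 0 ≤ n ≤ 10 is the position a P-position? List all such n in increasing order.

Compute g(0), g(1), … for moves {2, 6}:
g(0) = mex{} = 0
g(1) = mex{} = 0
g(2) = mex{0} = 1
g(3) = mex{0} = 1
g(4) = mex{1} = 0
g(5) = mex{1} = 0
g(6) = mex{0} = 1
g(7) = mex{0} = 1
g(8) = mex{1} = 0
g(9) = mex{1} = 0
g(10) = mex{0} = 1
The P-positions (g = 0) in 0..10 are 0, 1, 4, 5, 8, 9.

0, 1, 4, 5, 8, 9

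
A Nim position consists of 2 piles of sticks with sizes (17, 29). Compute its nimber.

Write each in binary and XOR column by column:
  10001  (17)
  11101  (29)
  -----
  01100  (12)

12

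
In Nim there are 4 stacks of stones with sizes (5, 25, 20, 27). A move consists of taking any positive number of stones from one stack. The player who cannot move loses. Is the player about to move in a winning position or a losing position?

Winning position

Nim-sum: 5 XOR 25 XOR 20 XOR 27 = 19.
The nim-sum is 19 ≠ 0, so this is an N-position: the player to move can win.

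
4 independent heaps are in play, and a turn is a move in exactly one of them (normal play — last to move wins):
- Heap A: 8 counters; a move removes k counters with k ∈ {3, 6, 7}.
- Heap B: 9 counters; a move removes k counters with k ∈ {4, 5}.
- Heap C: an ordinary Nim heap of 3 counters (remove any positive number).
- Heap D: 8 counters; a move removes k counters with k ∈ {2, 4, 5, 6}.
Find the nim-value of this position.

1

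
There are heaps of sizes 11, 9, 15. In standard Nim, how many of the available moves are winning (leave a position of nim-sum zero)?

3

Compute the nim-sum pairwise:
11 XOR 9 = 2
2 XOR 15 = 13
The overall nim-sum is X = 13. A heap of size p has a winning move iff p XOR X < p (reduce it to p XOR X).
  11: 11 XOR 13 = 6 < 11 — winning move (to 6).
  9: 9 XOR 13 = 4 < 9 — winning move (to 4).
  15: 15 XOR 13 = 2 < 15 — winning move (to 2).
That gives 3 winning moves.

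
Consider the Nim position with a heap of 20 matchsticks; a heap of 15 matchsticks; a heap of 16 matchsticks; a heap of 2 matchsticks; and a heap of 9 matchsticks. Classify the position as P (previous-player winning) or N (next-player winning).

P-position

Nim-sum: 20 ⊕ 15 ⊕ 16 ⊕ 2 ⊕ 9 = 0.
The nim-sum is 0, so this is a P-position: the player to move is in a losing position under optimal play.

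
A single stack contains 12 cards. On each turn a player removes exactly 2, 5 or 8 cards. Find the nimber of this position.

Grundy values for subtraction set {2, 5, 8}:
g(0) = mex{} = 0
g(1) = mex{} = 0
g(2) = mex{0} = 1
g(3) = mex{0} = 1
g(4) = mex{1} = 0
g(5) = mex{0,1} = 2
g(6) = mex{0} = 1
g(7) = mex{1,2} = 0
g(8) = mex{0,1} = 2
g(9) = mex{0} = 1
g(10) = mex{1,2} = 0
g(11) = mex{1} = 0
g(12) = mex{0} = 1
So g(12) = 1.

1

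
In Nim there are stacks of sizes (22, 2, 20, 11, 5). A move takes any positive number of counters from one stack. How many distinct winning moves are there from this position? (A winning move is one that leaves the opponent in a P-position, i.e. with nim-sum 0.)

1

Compute the nim-sum pairwise:
22 XOR 2 = 20
20 XOR 20 = 0
0 XOR 11 = 11
11 XOR 5 = 14
The overall nim-sum is X = 14. A stack of size p has a winning move iff p XOR X < p (reduce it to p XOR X).
  22: 22 XOR 14 = 24 ≥ 22 — no move.
  2: 2 XOR 14 = 12 ≥ 2 — no move.
  20: 20 XOR 14 = 26 ≥ 20 — no move.
  11: 11 XOR 14 = 5 < 11 — winning move (to 5).
  5: 5 XOR 14 = 11 ≥ 5 — no move.
That gives 1 winning move.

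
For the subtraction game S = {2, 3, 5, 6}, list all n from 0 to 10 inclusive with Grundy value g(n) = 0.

0, 1, 8, 9

Grundy values for subtraction set {2, 3, 5, 6}:
k:     0  1  2  3  4  5  6  7  8  9 10
g(k):  0  0  1  1  2  2  3  3  0  0  1
The P-positions (g = 0) in 0..10 are 0, 1, 8, 9.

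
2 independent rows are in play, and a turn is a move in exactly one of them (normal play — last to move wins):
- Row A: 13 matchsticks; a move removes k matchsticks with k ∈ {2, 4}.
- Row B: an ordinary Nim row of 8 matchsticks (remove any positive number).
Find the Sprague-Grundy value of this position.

Build the Grundy sequence for row A with g(k) = mex{g(k−s) : s ∈ {2, 4}, s ≤ k}:
g(0) = mex{} = 0
g(1) = mex{} = 0
g(2) = mex{0} = 1
g(3) = mex{0} = 1
g(4) = mex{0,1} = 2
g(5) = mex{0,1} = 2
g(6) = mex{1,2} = 0
g(7) = mex{1,2} = 0
g(8) = mex{0,2} = 1
g(9) = mex{0,2} = 1
g(10) = mex{0,1} = 2
g(11) = mex{0,1} = 2
g(12) = mex{1,2} = 0
g(13) = mex{1,2} = 0
So g(13) = 0.
Row B is a plain Nim row of size 8, so its Grundy value is 8.
By the Sprague-Grundy theorem, the Grundy value of a sum of independent games is the XOR of the component values.
Combined value = 0 ⊕ 8 = 8.

8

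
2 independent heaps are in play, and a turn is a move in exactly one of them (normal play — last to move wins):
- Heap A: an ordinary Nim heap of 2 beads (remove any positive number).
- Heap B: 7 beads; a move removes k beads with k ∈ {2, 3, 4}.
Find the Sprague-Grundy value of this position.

Heap A is a plain Nim heap of size 2, so its Grundy value is 2.
Grundy values for heap B (subtraction set {2, 3, 4}):
k:     0  1  2  3  4  5  6  7
g(k):  0  0  1  1  2  2  0  0
So g(7) = 0.
By the Sprague-Grundy theorem, the Grundy value of a sum of independent games is the XOR of the component values.
Combined value = 2 ⊕ 0 = 2.

2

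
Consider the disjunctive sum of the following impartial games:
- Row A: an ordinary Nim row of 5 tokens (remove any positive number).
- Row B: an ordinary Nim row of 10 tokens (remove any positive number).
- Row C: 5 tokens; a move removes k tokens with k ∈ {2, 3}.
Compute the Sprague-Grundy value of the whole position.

Row A is a plain Nim row of size 5, so its Grundy value is 5.
Row B is a plain Nim row of size 10, so its Grundy value is 10.
For row C, compute g(0), g(1), … with moves {2, 3}:
g(0) = mex{} = 0
g(1) = mex{} = 0
g(2) = mex{0} = 1
g(3) = mex{0} = 1
g(4) = mex{0,1} = 2
g(5) = mex{1} = 0
So g(5) = 0.
The value of a disjunctive sum is the nim-sum of the parts.
Combined value = 5 ⊕ 10 ⊕ 0 = 15.

15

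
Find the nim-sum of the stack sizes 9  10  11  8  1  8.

In binary:
  1001  (9)
  1010  (10)
  1011  (11)
  1000  (8)
  0001  (1)
  1000  (8)
  ----
  1001  (9)

9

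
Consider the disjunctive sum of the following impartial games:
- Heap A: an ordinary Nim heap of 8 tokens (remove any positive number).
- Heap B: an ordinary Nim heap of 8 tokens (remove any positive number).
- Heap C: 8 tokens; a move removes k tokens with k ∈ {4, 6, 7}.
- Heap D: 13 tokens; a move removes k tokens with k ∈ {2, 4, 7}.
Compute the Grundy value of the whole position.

Heap A is a plain Nim heap of size 8, so its Grundy value is 8.
Heap B is a plain Nim heap of size 8, so its Grundy value is 8.
Grundy values for heap C (subtraction set {4, 6, 7}):
k:     0  1  2  3  4  5  6  7  8
g(k):  0  0  0  0  1  1  1  1  2
So g(8) = 2.
Build the Grundy sequence for heap D with g(k) = mex{g(k−s) : s ∈ {2, 4, 7}, s ≤ k}:
g(0) = mex{} = 0
g(1) = mex{} = 0
g(2) = mex{0} = 1
g(3) = mex{0} = 1
g(4) = mex{0,1} = 2
g(5) = mex{0,1} = 2
g(6) = mex{1,2} = 0
g(7) = mex{0,1,2} = 3
g(8) = mex{0,2} = 1
g(9) = mex{1,2,3} = 0
g(10) = mex{0,1} = 2
g(11) = mex{0,2,3} = 1
g(12) = mex{1,2} = 0
g(13) = mex{0,1} = 2
So g(13) = 2.
The value of a disjunctive sum is the nim-sum of the parts.
Combined value = 8 XOR 8 XOR 2 XOR 2 = 0.

0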